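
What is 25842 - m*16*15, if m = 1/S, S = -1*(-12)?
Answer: 25822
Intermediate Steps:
S = 12
m = 1/12 ≈ 0.083333
25842 - m*16*15 = 25842 - (1/12)*16*15 = 25842 - 4*15/3 = 25842 - 1*20 = 25842 - 20 = 25822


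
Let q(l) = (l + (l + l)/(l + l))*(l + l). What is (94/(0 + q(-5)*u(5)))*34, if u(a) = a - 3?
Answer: 799/20 ≈ 39.950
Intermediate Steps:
u(a) = -3 + a
q(l) = 2*l*(1 + l) (q(l) = (l + (2*l)/((2*l)))*(2*l) = (l + (2*l)*(1/(2*l)))*(2*l) = (l + 1)*(2*l) = (1 + l)*(2*l) = 2*l*(1 + l))
(94/(0 + q(-5)*u(5)))*34 = (94/(0 + (2*(-5)*(1 - 5))*(-3 + 5)))*34 = (94/(0 + (2*(-5)*(-4))*2))*34 = (94/(0 + 40*2))*34 = (94/(0 + 80))*34 = (94/80)*34 = ((1/80)*94)*34 = (47/40)*34 = 799/20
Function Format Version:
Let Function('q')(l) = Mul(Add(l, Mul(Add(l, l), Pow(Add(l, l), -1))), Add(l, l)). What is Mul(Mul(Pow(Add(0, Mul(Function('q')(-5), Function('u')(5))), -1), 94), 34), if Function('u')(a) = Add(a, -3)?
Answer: Rational(799, 20) ≈ 39.950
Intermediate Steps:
Function('u')(a) = Add(-3, a)
Function('q')(l) = Mul(2, l, Add(1, l)) (Function('q')(l) = Mul(Add(l, Mul(Mul(2, l), Pow(Mul(2, l), -1))), Mul(2, l)) = Mul(Add(l, Mul(Mul(2, l), Mul(Rational(1, 2), Pow(l, -1)))), Mul(2, l)) = Mul(Add(l, 1), Mul(2, l)) = Mul(Add(1, l), Mul(2, l)) = Mul(2, l, Add(1, l)))
Mul(Mul(Pow(Add(0, Mul(Function('q')(-5), Function('u')(5))), -1), 94), 34) = Mul(Mul(Pow(Add(0, Mul(Mul(2, -5, Add(1, -5)), Add(-3, 5))), -1), 94), 34) = Mul(Mul(Pow(Add(0, Mul(Mul(2, -5, -4), 2)), -1), 94), 34) = Mul(Mul(Pow(Add(0, Mul(40, 2)), -1), 94), 34) = Mul(Mul(Pow(Add(0, 80), -1), 94), 34) = Mul(Mul(Pow(80, -1), 94), 34) = Mul(Mul(Rational(1, 80), 94), 34) = Mul(Rational(47, 40), 34) = Rational(799, 20)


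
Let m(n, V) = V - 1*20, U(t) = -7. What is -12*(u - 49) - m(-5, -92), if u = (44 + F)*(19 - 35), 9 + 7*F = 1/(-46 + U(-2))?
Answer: 3302132/371 ≈ 8900.6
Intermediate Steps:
F = -478/371 (F = -9/7 + 1/(7*(-46 - 7)) = -9/7 + (1/7)/(-53) = -9/7 + (1/7)*(-1/53) = -9/7 - 1/371 = -478/371 ≈ -1.2884)
m(n, V) = -20 + V (m(n, V) = V - 20 = -20 + V)
u = -253536/371 (u = (44 - 478/371)*(19 - 35) = (15846/371)*(-16) = -253536/371 ≈ -683.39)
-12*(u - 49) - m(-5, -92) = -12*(-253536/371 - 49) - (-20 - 92) = -12*(-271715/371) - 1*(-112) = 3260580/371 + 112 = 3302132/371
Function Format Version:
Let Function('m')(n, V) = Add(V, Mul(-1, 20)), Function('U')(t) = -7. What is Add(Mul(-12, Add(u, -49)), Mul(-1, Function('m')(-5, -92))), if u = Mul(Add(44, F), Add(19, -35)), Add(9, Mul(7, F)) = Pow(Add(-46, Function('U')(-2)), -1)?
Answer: Rational(3302132, 371) ≈ 8900.6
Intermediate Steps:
F = Rational(-478, 371) (F = Add(Rational(-9, 7), Mul(Rational(1, 7), Pow(Add(-46, -7), -1))) = Add(Rational(-9, 7), Mul(Rational(1, 7), Pow(-53, -1))) = Add(Rational(-9, 7), Mul(Rational(1, 7), Rational(-1, 53))) = Add(Rational(-9, 7), Rational(-1, 371)) = Rational(-478, 371) ≈ -1.2884)
Function('m')(n, V) = Add(-20, V) (Function('m')(n, V) = Add(V, -20) = Add(-20, V))
u = Rational(-253536, 371) (u = Mul(Add(44, Rational(-478, 371)), Add(19, -35)) = Mul(Rational(15846, 371), -16) = Rational(-253536, 371) ≈ -683.39)
Add(Mul(-12, Add(u, -49)), Mul(-1, Function('m')(-5, -92))) = Add(Mul(-12, Add(Rational(-253536, 371), -49)), Mul(-1, Add(-20, -92))) = Add(Mul(-12, Rational(-271715, 371)), Mul(-1, -112)) = Add(Rational(3260580, 371), 112) = Rational(3302132, 371)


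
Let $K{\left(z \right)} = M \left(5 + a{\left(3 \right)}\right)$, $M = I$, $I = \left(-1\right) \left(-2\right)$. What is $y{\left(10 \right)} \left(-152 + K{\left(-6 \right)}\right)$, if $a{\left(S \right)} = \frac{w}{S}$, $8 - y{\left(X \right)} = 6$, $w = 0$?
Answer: $-284$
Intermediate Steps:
$y{\left(X \right)} = 2$ ($y{\left(X \right)} = 8 - 6 = 2$)
$I = 2$
$M = 2$
$a{\left(S \right)} = 0$ ($a{\left(S \right)} = \frac{0}{S} = 0$)
$K{\left(z \right)} = 10$ ($K{\left(z \right)} = 2 \left(5 + 0\right) = 2 \cdot 5 = 10$)
$y{\left(10 \right)} \left(-152 + K{\left(-6 \right)}\right) = 2 \left(-152 + 10\right) = 2 \left(-142\right) = -284$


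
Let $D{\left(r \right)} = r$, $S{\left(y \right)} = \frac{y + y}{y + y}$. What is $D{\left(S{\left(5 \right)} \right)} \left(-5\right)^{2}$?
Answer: $25$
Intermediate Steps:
$S{\left(y \right)} = 1$ ($S{\left(y \right)} = \frac{2 y}{2 y} = 2 y \frac{1}{2 y} = 1$)
$D{\left(S{\left(5 \right)} \right)} \left(-5\right)^{2} = 1 \left(-5\right)^{2} = 1 \cdot 25 = 25$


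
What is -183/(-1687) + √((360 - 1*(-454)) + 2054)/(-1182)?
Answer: 183/1687 - √717/591 ≈ 0.063169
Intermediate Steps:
-183/(-1687) + √((360 - 1*(-454)) + 2054)/(-1182) = -183*(-1/1687) + √((360 + 454) + 2054)*(-1/1182) = 183/1687 + √(814 + 2054)*(-1/1182) = 183/1687 + √2868*(-1/1182) = 183/1687 + (2*√717)*(-1/1182) = 183/1687 - √717/591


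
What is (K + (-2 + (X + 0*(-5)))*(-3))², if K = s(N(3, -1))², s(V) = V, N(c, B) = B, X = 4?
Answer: 25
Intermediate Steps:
K = 1 (K = (-1)² = 1)
(K + (-2 + (X + 0*(-5)))*(-3))² = (1 + (-2 + (4 + 0*(-5)))*(-3))² = (1 + (-2 + (4 + 0))*(-3))² = (1 + (-2 + 4)*(-3))² = (1 + 2*(-3))² = (1 - 6)² = (-5)² = 25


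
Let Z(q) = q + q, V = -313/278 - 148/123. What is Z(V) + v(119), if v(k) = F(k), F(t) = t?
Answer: 1954900/17097 ≈ 114.34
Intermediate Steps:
V = -79643/34194 (V = -313*1/278 - 148*1/123 = -313/278 - 148/123 = -79643/34194 ≈ -2.3292)
v(k) = k
Z(q) = 2*q
Z(V) + v(119) = 2*(-79643/34194) + 119 = -79643/17097 + 119 = 1954900/17097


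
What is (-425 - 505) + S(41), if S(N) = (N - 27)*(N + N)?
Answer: 218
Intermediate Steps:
S(N) = 2*N*(-27 + N) (S(N) = (-27 + N)*(2*N) = 2*N*(-27 + N))
(-425 - 505) + S(41) = (-425 - 505) + 2*41*(-27 + 41) = -930 + 2*41*14 = -930 + 1148 = 218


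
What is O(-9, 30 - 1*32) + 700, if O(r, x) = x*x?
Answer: 704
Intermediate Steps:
O(r, x) = x**2
O(-9, 30 - 1*32) + 700 = (30 - 1*32)**2 + 700 = (30 - 32)**2 + 700 = (-2)**2 + 700 = 4 + 700 = 704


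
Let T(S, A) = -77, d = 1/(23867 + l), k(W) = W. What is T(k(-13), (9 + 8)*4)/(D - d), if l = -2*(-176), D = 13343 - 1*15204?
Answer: 1864863/45071560 ≈ 0.041376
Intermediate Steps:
D = -1861 (D = 13343 - 15204 = -1861)
l = 352
d = 1/24219 (d = 1/(23867 + 352) = 1/24219 ≈ 4.1290e-5)
T(k(-13), (9 + 8)*4)/(D - d) = -77/(-1861 - 1*1/24219) = -77/(-1861 - 1/24219) = -77/(-45071560/24219) = -77*(-24219/45071560) = 1864863/45071560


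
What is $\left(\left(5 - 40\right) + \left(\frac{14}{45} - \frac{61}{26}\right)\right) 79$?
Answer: $- \frac{3423149}{1170} \approx -2925.8$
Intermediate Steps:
$\left(\left(5 - 40\right) + \left(\frac{14}{45} - \frac{61}{26}\right)\right) 79 = \left(\left(5 - 40\right) + \left(14 \cdot \frac{1}{45} - \frac{61}{26}\right)\right) 79 = \left(-35 + \left(\frac{14}{45} - \frac{61}{26}\right)\right) 79 = \left(-35 - \frac{2381}{1170}\right) 79 = \left(- \frac{43331}{1170}\right) 79 = - \frac{3423149}{1170}$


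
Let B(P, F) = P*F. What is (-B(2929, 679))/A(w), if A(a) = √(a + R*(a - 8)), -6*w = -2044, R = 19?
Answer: -1988791*√3747/4996 ≈ -24367.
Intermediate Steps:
w = 1022/3 (w = -⅙*(-2044) = 1022/3 ≈ 340.67)
A(a) = √(-152 + 20*a) (A(a) = √(a + 19*(a - 8)) = √(a + 19*(-8 + a)) = √(a + (-152 + 19*a)) = √(-152 + 20*a))
B(P, F) = F*P
(-B(2929, 679))/A(w) = (-679*2929)/((2*√(-38 + 5*(1022/3)))) = (-1*1988791)/((2*√(-38 + 5110/3))) = -1988791*√3747/4996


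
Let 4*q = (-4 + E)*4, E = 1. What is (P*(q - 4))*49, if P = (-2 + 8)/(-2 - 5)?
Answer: 294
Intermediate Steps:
q = -3 (q = ((-4 + 1)*4)/4 = (-3*4)/4 = (¼)*(-12) = -3)
P = -6/7 (P = 6/(-7) = 6*(-⅐) = -6/7 ≈ -0.85714)
(P*(q - 4))*49 = -6*(-3 - 4)/7*49 = -6/7*(-7)*49 = 6*49 = 294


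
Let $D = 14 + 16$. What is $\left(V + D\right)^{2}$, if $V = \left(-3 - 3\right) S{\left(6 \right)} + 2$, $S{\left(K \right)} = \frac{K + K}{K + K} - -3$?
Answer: $64$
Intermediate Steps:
$D = 30$
$S{\left(K \right)} = 4$ ($S{\left(K \right)} = \frac{2 K}{2 K} + 3 = 2 K \frac{1}{2 K} + 3 = 1 + 3 = 4$)
$V = -22$ ($V = \left(-3 - 3\right) 4 + 2 = \left(-6\right) 4 + 2 = -24 + 2 = -22$)
$\left(V + D\right)^{2} = \left(-22 + 30\right)^{2} = 8^{2} = 64$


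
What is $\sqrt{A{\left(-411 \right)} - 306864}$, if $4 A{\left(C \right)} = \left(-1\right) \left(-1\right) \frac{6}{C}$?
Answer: $\frac{i \sqrt{23038121938}}{274} \approx 553.95 i$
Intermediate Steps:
$A{\left(C \right)} = \frac{3}{2 C}$ ($A{\left(C \right)} = \frac{\left(-1\right) \left(-1\right) \frac{6}{C}}{4} = \frac{1 \frac{6}{C}}{4} = \frac{6 \frac{1}{C}}{4} = \frac{3}{2 C}$)
$\sqrt{A{\left(-411 \right)} - 306864} = \sqrt{\frac{3}{2 \left(-411\right)} - 306864} = \sqrt{\frac{3}{2} \left(- \frac{1}{411}\right) - 306864} = \sqrt{- \frac{1}{274} - 306864} = \sqrt{- \frac{84080737}{274}} = \frac{i \sqrt{23038121938}}{274}$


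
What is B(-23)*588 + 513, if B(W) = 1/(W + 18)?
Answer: 1977/5 ≈ 395.40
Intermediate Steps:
B(W) = 1/(18 + W)
B(-23)*588 + 513 = 588/(18 - 23) + 513 = 588/(-5) + 513 = -⅕*588 + 513 = -588/5 + 513 = 1977/5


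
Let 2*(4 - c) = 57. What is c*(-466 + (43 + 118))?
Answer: 14945/2 ≈ 7472.5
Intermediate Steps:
c = -49/2 (c = 4 - 1/2*57 = 4 - 57/2 = -49/2 ≈ -24.500)
c*(-466 + (43 + 118)) = -49*(-466 + (43 + 118))/2 = -49*(-466 + 161)/2 = -49/2*(-305) = 14945/2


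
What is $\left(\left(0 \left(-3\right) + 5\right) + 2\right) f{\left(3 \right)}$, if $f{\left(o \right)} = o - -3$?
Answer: $42$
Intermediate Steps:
$f{\left(o \right)} = 3 + o$ ($f{\left(o \right)} = o + 3 = 3 + o$)
$\left(\left(0 \left(-3\right) + 5\right) + 2\right) f{\left(3 \right)} = \left(\left(0 \left(-3\right) + 5\right) + 2\right) \left(3 + 3\right) = \left(\left(0 + 5\right) + 2\right) 6 = \left(5 + 2\right) 6 = 7 \cdot 6 = 42$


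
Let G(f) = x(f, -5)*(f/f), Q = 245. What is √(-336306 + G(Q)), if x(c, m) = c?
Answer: I*√336061 ≈ 579.71*I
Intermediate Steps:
G(f) = f (G(f) = f*(f/f) = f*1 = f)
√(-336306 + G(Q)) = √(-336306 + 245) = √(-336061) = I*√336061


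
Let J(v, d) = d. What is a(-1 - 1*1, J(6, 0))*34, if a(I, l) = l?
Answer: 0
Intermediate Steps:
a(-1 - 1*1, J(6, 0))*34 = 0*34 = 0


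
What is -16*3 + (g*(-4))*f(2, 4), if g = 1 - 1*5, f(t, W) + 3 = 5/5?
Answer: -80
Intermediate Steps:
f(t, W) = -2 (f(t, W) = -3 + 5/5 = -3 + 5*(⅕) = -3 + 1 = -2)
g = -4 (g = 1 - 5 = -4)
-16*3 + (g*(-4))*f(2, 4) = -16*3 - 4*(-4)*(-2) = -48 + 16*(-2) = -48 - 32 = -80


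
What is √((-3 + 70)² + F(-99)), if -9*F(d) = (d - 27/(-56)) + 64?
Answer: √31701446/84 ≈ 67.029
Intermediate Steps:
F(d) = -3611/504 - d/9 (F(d) = -((d - 27/(-56)) + 64)/9 = -((d - 27*(-1/56)) + 64)/9 = -((d + 27/56) + 64)/9 = -((27/56 + d) + 64)/9 = -(3611/56 + d)/9 = -3611/504 - d/9)
√((-3 + 70)² + F(-99)) = √((-3 + 70)² + (-3611/504 - ⅑*(-99))) = √(67² + (-3611/504 + 11)) = √(4489 + 1933/504) = √(2264389/504) = √31701446/84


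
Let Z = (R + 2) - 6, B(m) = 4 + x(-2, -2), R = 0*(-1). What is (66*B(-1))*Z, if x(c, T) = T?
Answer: -528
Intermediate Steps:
R = 0
B(m) = 2 (B(m) = 4 - 2 = 2)
Z = -4 (Z = (0 + 2) - 6 = 2 - 6 = -4)
(66*B(-1))*Z = (66*2)*(-4) = 132*(-4) = -528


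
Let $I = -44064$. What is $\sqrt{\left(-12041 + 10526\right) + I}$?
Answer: $i \sqrt{45579} \approx 213.49 i$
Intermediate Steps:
$\sqrt{\left(-12041 + 10526\right) + I} = \sqrt{\left(-12041 + 10526\right) - 44064} = \sqrt{-1515 - 44064} = \sqrt{-45579} = i \sqrt{45579}$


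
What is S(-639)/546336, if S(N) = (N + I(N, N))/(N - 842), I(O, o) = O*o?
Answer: -22649/44951312 ≈ -0.00050386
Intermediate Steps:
S(N) = (N + N²)/(-842 + N) (S(N) = (N + N*N)/(N - 842) = (N + N²)/(-842 + N))
S(-639)/546336 = -639*(1 - 639)/(-842 - 639)/546336 = -639*(-638)/(-1481)*(1/546336) = -639*(-1/1481)*(-638)*(1/546336) = -407682/1481*1/546336 = -22649/44951312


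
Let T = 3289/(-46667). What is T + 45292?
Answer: 91897325/2029 ≈ 45292.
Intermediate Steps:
T = -143/2029 (T = 3289*(-1/46667) = -143/2029 ≈ -0.070478)
T + 45292 = -143/2029 + 45292 = 91897325/2029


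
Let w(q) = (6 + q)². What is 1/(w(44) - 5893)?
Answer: -1/3393 ≈ -0.00029472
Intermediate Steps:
1/(w(44) - 5893) = 1/((6 + 44)² - 5893) = 1/(50² - 5893) = 1/(2500 - 5893) = 1/(-3393) = -1/3393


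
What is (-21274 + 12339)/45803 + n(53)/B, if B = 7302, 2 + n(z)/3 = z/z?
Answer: -21793593/111484502 ≈ -0.19549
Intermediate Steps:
n(z) = -3 (n(z) = -6 + 3*(z/z) = -6 + 3*1 = -6 + 3 = -3)
(-21274 + 12339)/45803 + n(53)/B = (-21274 + 12339)/45803 - 3/7302 = -8935*1/45803 - 3*1/7302 = -8935/45803 - 1/2434 = -21793593/111484502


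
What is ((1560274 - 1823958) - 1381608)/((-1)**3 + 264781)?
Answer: -411323/66195 ≈ -6.2138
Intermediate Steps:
((1560274 - 1823958) - 1381608)/((-1)**3 + 264781) = (-263684 - 1381608)/(-1 + 264781) = -1645292/264780 = -1645292*1/264780 = -411323/66195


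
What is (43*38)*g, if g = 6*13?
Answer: 127452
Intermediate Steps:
g = 78
(43*38)*g = (43*38)*78 = 1634*78 = 127452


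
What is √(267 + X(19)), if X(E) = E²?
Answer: 2*√157 ≈ 25.060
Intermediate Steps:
√(267 + X(19)) = √(267 + 19²) = √(267 + 361) = √628 = 2*√157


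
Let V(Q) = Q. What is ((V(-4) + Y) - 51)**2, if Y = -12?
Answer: 4489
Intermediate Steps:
((V(-4) + Y) - 51)**2 = ((-4 - 12) - 51)**2 = (-16 - 51)**2 = (-67)**2 = 4489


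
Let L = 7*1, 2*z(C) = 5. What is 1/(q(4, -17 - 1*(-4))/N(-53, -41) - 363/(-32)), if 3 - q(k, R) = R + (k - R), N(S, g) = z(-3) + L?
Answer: 608/6833 ≈ 0.088980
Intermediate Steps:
z(C) = 5/2 (z(C) = (½)*5 = 5/2)
L = 7
N(S, g) = 19/2 (N(S, g) = 5/2 + 7 = 19/2)
q(k, R) = 3 - k (q(k, R) = 3 - (R + (k - R)) = 3 - k)
1/(q(4, -17 - 1*(-4))/N(-53, -41) - 363/(-32)) = 1/((3 - 1*4)/(19/2) - 363/(-32)) = 1/((3 - 4)*(2/19) - 363*(-1/32)) = 1/(-1*2/19 + 363/32) = 1/(-2/19 + 363/32) = 1/(6833/608) = 608/6833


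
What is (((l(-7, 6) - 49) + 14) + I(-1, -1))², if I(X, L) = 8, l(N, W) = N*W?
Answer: 4761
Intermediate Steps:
(((l(-7, 6) - 49) + 14) + I(-1, -1))² = (((-7*6 - 49) + 14) + 8)² = (((-42 - 49) + 14) + 8)² = ((-91 + 14) + 8)² = (-77 + 8)² = (-69)² = 4761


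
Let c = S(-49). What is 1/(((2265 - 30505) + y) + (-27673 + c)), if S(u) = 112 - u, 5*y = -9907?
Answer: -5/288667 ≈ -1.7321e-5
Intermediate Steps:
y = -9907/5 (y = (1/5)*(-9907) = -9907/5 ≈ -1981.4)
c = 161 (c = 112 - 1*(-49) = 112 + 49 = 161)
1/(((2265 - 30505) + y) + (-27673 + c)) = 1/(((2265 - 30505) - 9907/5) + (-27673 + 161)) = 1/((-28240 - 9907/5) - 27512) = 1/(-151107/5 - 27512) = 1/(-288667/5) = -5/288667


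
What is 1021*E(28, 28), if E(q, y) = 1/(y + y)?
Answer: 1021/56 ≈ 18.232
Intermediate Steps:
E(q, y) = 1/(2*y)
1021*E(28, 28) = 1021*((½)/28) = 1021*((½)*(1/28)) = 1021*(1/56) = 1021/56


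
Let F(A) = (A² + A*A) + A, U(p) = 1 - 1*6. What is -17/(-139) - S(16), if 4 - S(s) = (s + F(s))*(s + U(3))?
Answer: 831237/139 ≈ 5980.1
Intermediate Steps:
U(p) = -5 (U(p) = 1 - 6 = -5)
F(A) = A + 2*A² (F(A) = (A² + A²) + A = 2*A² + A = A + 2*A²)
S(s) = 4 - (-5 + s)*(s + s*(1 + 2*s)) (S(s) = 4 - (s + s*(1 + 2*s))*(s - 5) = 4 - (s + s*(1 + 2*s))*(-5 + s) = 4 - (-5 + s)*(s + s*(1 + 2*s)))
-17/(-139) - S(16) = -17/(-139) - (4 - 2*16³ + 8*16² + 10*16) = -17*(-1/139) - (4 - 2*4096 + 8*256 + 160) = 17/139 - (4 - 8192 + 2048 + 160) = 17/139 - 1*(-5980) = 17/139 + 5980 = 831237/139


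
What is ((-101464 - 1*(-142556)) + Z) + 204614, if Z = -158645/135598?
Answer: 33317083543/135598 ≈ 2.4570e+5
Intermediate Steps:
Z = -158645/135598 (Z = -158645*1/135598 = -158645/135598 ≈ -1.1700)
((-101464 - 1*(-142556)) + Z) + 204614 = ((-101464 - 1*(-142556)) - 158645/135598) + 204614 = ((-101464 + 142556) - 158645/135598) + 204614 = (41092 - 158645/135598) + 204614 = 5571834371/135598 + 204614 = 33317083543/135598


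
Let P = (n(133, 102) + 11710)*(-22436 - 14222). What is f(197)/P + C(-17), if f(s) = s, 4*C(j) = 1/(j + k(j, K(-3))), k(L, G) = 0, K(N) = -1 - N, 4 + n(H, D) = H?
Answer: -217003729/14755798108 ≈ -0.014706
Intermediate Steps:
n(H, D) = -4 + H
C(j) = 1/(4*j) (C(j) = 1/(4*(j + 0)) = 1/(4*j))
P = -433994062 (P = ((-4 + 133) + 11710)*(-22436 - 14222) = (129 + 11710)*(-36658) = 11839*(-36658) = -433994062)
f(197)/P + C(-17) = 197/(-433994062) + (¼)/(-17) = 197*(-1/433994062) + (¼)*(-1/17) = -197/433994062 - 1/68 = -217003729/14755798108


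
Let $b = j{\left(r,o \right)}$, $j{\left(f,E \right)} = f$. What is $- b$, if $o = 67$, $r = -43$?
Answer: $43$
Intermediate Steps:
$b = -43$
$- b = \left(-1\right) \left(-43\right) = 43$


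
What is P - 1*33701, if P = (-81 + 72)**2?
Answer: -33620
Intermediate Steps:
P = 81 (P = (-9)**2 = 81)
P - 1*33701 = 81 - 1*33701 = 81 - 33701 = -33620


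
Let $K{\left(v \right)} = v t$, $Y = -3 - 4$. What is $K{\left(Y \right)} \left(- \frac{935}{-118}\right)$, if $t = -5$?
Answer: $\frac{32725}{118} \approx 277.33$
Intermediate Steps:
$Y = -7$
$K{\left(v \right)} = - 5 v$ ($K{\left(v \right)} = v \left(-5\right) = - 5 v$)
$K{\left(Y \right)} \left(- \frac{935}{-118}\right) = \left(-5\right) \left(-7\right) \left(- \frac{935}{-118}\right) = 35 \left(\left(-935\right) \left(- \frac{1}{118}\right)\right) = 35 \cdot \frac{935}{118} = \frac{32725}{118}$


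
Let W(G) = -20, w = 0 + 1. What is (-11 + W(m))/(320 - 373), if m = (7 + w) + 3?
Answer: 31/53 ≈ 0.58491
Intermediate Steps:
w = 1
m = 11 (m = (7 + 1) + 3 = 8 + 3 = 11)
(-11 + W(m))/(320 - 373) = (-11 - 20)/(320 - 373) = -31/(-53) = -31*(-1/53) = 31/53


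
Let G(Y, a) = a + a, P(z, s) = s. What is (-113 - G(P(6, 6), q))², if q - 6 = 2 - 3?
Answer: 15129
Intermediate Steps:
q = 5 (q = 6 + (2 - 3) = 6 - 1 = 5)
G(Y, a) = 2*a
(-113 - G(P(6, 6), q))² = (-113 - 2*5)² = (-113 - 1*10)² = (-113 - 10)² = (-123)² = 15129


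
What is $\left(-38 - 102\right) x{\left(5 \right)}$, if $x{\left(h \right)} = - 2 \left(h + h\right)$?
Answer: $2800$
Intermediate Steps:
$x{\left(h \right)} = - 4 h$ ($x{\left(h \right)} = - 2 \cdot 2 h = - 4 h$)
$\left(-38 - 102\right) x{\left(5 \right)} = \left(-38 - 102\right) \left(\left(-4\right) 5\right) = \left(-140\right) \left(-20\right) = 2800$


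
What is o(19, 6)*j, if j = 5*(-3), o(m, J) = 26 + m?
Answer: -675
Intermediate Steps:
j = -15
o(19, 6)*j = (26 + 19)*(-15) = 45*(-15) = -675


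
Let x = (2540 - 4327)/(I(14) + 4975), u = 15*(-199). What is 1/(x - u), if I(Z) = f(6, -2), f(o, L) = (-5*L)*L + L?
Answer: 4953/14782918 ≈ 0.00033505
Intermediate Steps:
f(o, L) = L - 5*L**2 (f(o, L) = -5*L**2 + L = L - 5*L**2)
I(Z) = -22 (I(Z) = -2*(1 - 5*(-2)) = -2*(1 + 10) = -2*11 = -22)
u = -2985
x = -1787/4953 (x = (2540 - 4327)/(-22 + 4975) = -1787/4953 ≈ -0.36079)
1/(x - u) = 1/(-1787/4953 - 1*(-2985)) = 1/(-1787/4953 + 2985) = 1/(14782918/4953) = 4953/14782918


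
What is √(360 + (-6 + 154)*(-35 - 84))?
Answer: 2*I*√4313 ≈ 131.35*I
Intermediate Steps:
√(360 + (-6 + 154)*(-35 - 84)) = √(360 + 148*(-119)) = √(360 - 17612) = √(-17252) = 2*I*√4313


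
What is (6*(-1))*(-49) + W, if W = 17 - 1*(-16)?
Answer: 327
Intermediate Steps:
W = 33 (W = 17 + 16 = 33)
(6*(-1))*(-49) + W = (6*(-1))*(-49) + 33 = -6*(-49) + 33 = 294 + 33 = 327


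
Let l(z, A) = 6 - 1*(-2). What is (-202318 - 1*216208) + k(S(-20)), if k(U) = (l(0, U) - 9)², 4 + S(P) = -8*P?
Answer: -418525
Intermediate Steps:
S(P) = -4 - 8*P
l(z, A) = 8 (l(z, A) = 6 + 2 = 8)
k(U) = 1 (k(U) = (8 - 9)² = (-1)² = 1)
(-202318 - 1*216208) + k(S(-20)) = (-202318 - 1*216208) + 1 = (-202318 - 216208) + 1 = -418526 + 1 = -418525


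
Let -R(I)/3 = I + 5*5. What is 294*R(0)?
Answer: -22050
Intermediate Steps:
R(I) = -75 - 3*I (R(I) = -3*(I + 5*5) = -3*(I + 25) = -3*(25 + I) = -75 - 3*I)
294*R(0) = 294*(-75 - 3*0) = 294*(-75 + 0) = 294*(-75) = -22050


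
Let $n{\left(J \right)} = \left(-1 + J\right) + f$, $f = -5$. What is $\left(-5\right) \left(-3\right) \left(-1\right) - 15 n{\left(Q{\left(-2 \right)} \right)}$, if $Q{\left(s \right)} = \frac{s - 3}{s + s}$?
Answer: $\frac{225}{4} \approx 56.25$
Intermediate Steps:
$Q{\left(s \right)} = \frac{-3 + s}{2 s}$
$n{\left(J \right)} = -6 + J$ ($n{\left(J \right)} = \left(-1 + J\right) - 5 = -6 + J$)
$\left(-5\right) \left(-3\right) \left(-1\right) - 15 n{\left(Q{\left(-2 \right)} \right)} = \left(-5\right) \left(-3\right) \left(-1\right) - 15 \left(-6 + \frac{-3 - 2}{2 \left(-2\right)}\right) = 15 \left(-1\right) - 15 \left(-6 + \frac{1}{2} \left(- \frac{1}{2}\right) \left(-5\right)\right) = -15 - 15 \left(-6 + \frac{5}{4}\right) = -15 - - \frac{285}{4} = -15 + \frac{285}{4} = \frac{225}{4}$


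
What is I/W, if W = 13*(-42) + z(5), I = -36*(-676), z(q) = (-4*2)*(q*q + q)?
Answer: -4056/131 ≈ -30.962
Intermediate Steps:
z(q) = -8*q - 8*q**2 (z(q) = -8*(q**2 + q) = -8*(q + q**2) = -8*q - 8*q**2)
I = 24336
W = -786 (W = 13*(-42) - 8*5*(1 + 5) = -546 - 8*5*6 = -546 - 240 = -786)
I/W = 24336/(-786) = 24336*(-1/786) = -4056/131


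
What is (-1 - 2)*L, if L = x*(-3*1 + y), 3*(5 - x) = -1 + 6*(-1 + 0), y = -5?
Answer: 176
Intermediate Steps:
x = 22/3 (x = 5 - (-1 + 6*(-1 + 0))/3 = 5 - (-1 + 6*(-1))/3 = 5 - (-1 - 6)/3 = 5 - 1/3*(-7) = 5 + 7/3 = 22/3 ≈ 7.3333)
L = -176/3 (L = 22*(-3*1 - 5)/3 = 22*(-3 - 5)/3 = (22/3)*(-8) = -176/3 ≈ -58.667)
(-1 - 2)*L = (-1 - 2)*(-176/3) = -3*(-176/3) = 176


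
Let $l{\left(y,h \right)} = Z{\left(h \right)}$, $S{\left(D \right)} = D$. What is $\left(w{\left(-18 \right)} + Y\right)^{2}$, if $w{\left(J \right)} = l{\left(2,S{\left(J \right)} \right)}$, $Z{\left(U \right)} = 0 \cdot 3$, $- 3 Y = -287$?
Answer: $\frac{82369}{9} \approx 9152.1$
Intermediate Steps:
$Y = \frac{287}{3}$ ($Y = \left(- \frac{1}{3}\right) \left(-287\right) = \frac{287}{3} \approx 95.667$)
$Z{\left(U \right)} = 0$
$l{\left(y,h \right)} = 0$
$w{\left(J \right)} = 0$
$\left(w{\left(-18 \right)} + Y\right)^{2} = \left(0 + \frac{287}{3}\right)^{2} = \left(\frac{287}{3}\right)^{2} = \frac{82369}{9}$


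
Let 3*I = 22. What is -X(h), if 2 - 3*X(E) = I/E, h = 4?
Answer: -1/18 ≈ -0.055556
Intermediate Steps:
I = 22/3 (I = (1/3)*22 = 22/3 ≈ 7.3333)
X(E) = 2/3 - 22/(9*E)
-X(h) = -2*(-11 + 3*4)/(9*4) = -2*(-11 + 12)/(9*4) = -2/(9*4) = -1*1/18 = -1/18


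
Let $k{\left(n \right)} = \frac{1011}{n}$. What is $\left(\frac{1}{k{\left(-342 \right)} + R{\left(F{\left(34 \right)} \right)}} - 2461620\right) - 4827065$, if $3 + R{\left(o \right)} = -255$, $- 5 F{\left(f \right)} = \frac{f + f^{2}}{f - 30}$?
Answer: $- \frac{216831090179}{29749} \approx -7.2887 \cdot 10^{6}$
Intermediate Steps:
$F{\left(f \right)} = - \frac{f + f^{2}}{5 \left(-30 + f\right)}$ ($F{\left(f \right)} = - \frac{\left(f + f^{2}\right) \frac{1}{f - 30}}{5} = - \frac{\left(f + f^{2}\right) \frac{1}{-30 + f}}{5} = - \frac{\frac{1}{-30 + f} \left(f + f^{2}\right)}{5} = - \frac{f + f^{2}}{5 \left(-30 + f\right)}$)
$R{\left(o \right)} = -258$ ($R{\left(o \right)} = -3 - 255 = -258$)
$\left(\frac{1}{k{\left(-342 \right)} + R{\left(F{\left(34 \right)} \right)}} - 2461620\right) - 4827065 = \left(\frac{1}{\frac{1011}{-342} - 258} - 2461620\right) - 4827065 = \left(\frac{1}{1011 \left(- \frac{1}{342}\right) - 258} - 2461620\right) - 4827065 = \left(\frac{1}{- \frac{337}{114} - 258} - 2461620\right) - 4827065 = \left(\frac{1}{- \frac{29749}{114}} - 2461620\right) - 4827065 = \left(- \frac{114}{29749} - 2461620\right) - 4827065 = - \frac{73230733494}{29749} - 4827065 = - \frac{216831090179}{29749}$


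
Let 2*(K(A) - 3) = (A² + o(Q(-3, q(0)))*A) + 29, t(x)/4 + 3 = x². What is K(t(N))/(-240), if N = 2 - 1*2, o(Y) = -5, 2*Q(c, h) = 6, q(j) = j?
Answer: -239/480 ≈ -0.49792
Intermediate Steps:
Q(c, h) = 3 (Q(c, h) = (½)*6 = 3)
N = 0 (N = 2 - 2 = 0)
t(x) = -12 + 4*x²
K(A) = 35/2 + A²/2 - 5*A/2 (K(A) = 3 + ((A² - 5*A) + 29)/2 = 3 + (29 + A² - 5*A)/2 = 3 + (29/2 + A²/2 - 5*A/2) = 35/2 + A²/2 - 5*A/2)
K(t(N))/(-240) = (35/2 + (-12 + 4*0²)²/2 - 5*(-12 + 4*0²)/2)/(-240) = (35/2 + (-12 + 4*0)²/2 - 5*(-12 + 4*0)/2)*(-1/240) = (35/2 + (-12 + 0)²/2 - 5*(-12 + 0)/2)*(-1/240) = (35/2 + (½)*(-12)² - 5/2*(-12))*(-1/240) = (35/2 + (½)*144 + 30)*(-1/240) = (35/2 + 72 + 30)*(-1/240) = (239/2)*(-1/240) = -239/480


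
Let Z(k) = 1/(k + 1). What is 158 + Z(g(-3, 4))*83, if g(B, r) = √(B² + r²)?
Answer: 1031/6 ≈ 171.83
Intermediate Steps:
Z(k) = 1/(1 + k)
158 + Z(g(-3, 4))*83 = 158 + 83/(1 + √((-3)² + 4²)) = 158 + 83/(1 + √(9 + 16)) = 158 + 83/(1 + √25) = 158 + 83/(1 + 5) = 158 + 83/6 = 1031/6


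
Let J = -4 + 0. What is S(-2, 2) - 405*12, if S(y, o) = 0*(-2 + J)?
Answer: -4860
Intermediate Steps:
J = -4
S(y, o) = 0 (S(y, o) = 0*(-2 - 4) = 0*(-6) = 0)
S(-2, 2) - 405*12 = 0 - 405*12 = 0 - 4860 = -4860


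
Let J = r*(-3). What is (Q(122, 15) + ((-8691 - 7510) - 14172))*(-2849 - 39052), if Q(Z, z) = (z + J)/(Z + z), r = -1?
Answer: 174353538783/137 ≈ 1.2727e+9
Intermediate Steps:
J = 3 (J = -1*(-3) = 3)
Q(Z, z) = (3 + z)/(Z + z) (Q(Z, z) = (z + 3)/(Z + z) = (3 + z)/(Z + z))
(Q(122, 15) + ((-8691 - 7510) - 14172))*(-2849 - 39052) = ((3 + 15)/(122 + 15) + ((-8691 - 7510) - 14172))*(-2849 - 39052) = (18/137 + (-16201 - 14172))*(-41901) = ((1/137)*18 - 30373)*(-41901) = (18/137 - 30373)*(-41901) = -4161083/137*(-41901) = 174353538783/137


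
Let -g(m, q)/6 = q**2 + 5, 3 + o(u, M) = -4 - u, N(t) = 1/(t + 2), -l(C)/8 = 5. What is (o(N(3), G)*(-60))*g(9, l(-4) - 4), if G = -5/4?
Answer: -5031072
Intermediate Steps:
G = -5/4 (G = -5*1/4 = -5/4 ≈ -1.2500)
l(C) = -40 (l(C) = -8*5 = -40)
N(t) = 1/(2 + t)
o(u, M) = -7 - u (o(u, M) = -3 + (-4 - u) = -7 - u)
g(m, q) = -30 - 6*q**2 (g(m, q) = -6*(q**2 + 5) = -6*(5 + q**2) = -30 - 6*q**2)
(o(N(3), G)*(-60))*g(9, l(-4) - 4) = ((-7 - 1/(2 + 3))*(-60))*(-30 - 6*(-40 - 4)**2) = ((-7 - 1/5)*(-60))*(-30 - 6*(-44)**2) = ((-7 - 1*1/5)*(-60))*(-30 - 6*1936) = ((-7 - 1/5)*(-60))*(-30 - 11616) = -36/5*(-60)*(-11646) = 432*(-11646) = -5031072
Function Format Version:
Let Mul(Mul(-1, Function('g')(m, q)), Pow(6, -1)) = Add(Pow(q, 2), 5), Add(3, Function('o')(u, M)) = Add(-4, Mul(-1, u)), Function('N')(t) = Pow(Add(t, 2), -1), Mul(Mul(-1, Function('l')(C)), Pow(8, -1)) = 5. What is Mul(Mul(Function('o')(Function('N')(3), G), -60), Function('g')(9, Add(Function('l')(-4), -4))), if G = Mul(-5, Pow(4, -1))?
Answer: -5031072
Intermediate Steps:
G = Rational(-5, 4) (G = Mul(-5, Rational(1, 4)) = Rational(-5, 4) ≈ -1.2500)
Function('l')(C) = -40 (Function('l')(C) = Mul(-8, 5) = -40)
Function('N')(t) = Pow(Add(2, t), -1)
Function('o')(u, M) = Add(-7, Mul(-1, u)) (Function('o')(u, M) = Add(-3, Add(-4, Mul(-1, u))) = Add(-7, Mul(-1, u)))
Function('g')(m, q) = Add(-30, Mul(-6, Pow(q, 2))) (Function('g')(m, q) = Mul(-6, Add(Pow(q, 2), 5)) = Mul(-6, Add(5, Pow(q, 2))) = Add(-30, Mul(-6, Pow(q, 2))))
Mul(Mul(Function('o')(Function('N')(3), G), -60), Function('g')(9, Add(Function('l')(-4), -4))) = Mul(Mul(Add(-7, Mul(-1, Pow(Add(2, 3), -1))), -60), Add(-30, Mul(-6, Pow(Add(-40, -4), 2)))) = Mul(Mul(Add(-7, Mul(-1, Pow(5, -1))), -60), Add(-30, Mul(-6, Pow(-44, 2)))) = Mul(Mul(Add(-7, Mul(-1, Rational(1, 5))), -60), Add(-30, Mul(-6, 1936))) = Mul(Mul(Add(-7, Rational(-1, 5)), -60), Add(-30, -11616)) = Mul(Mul(Rational(-36, 5), -60), -11646) = Mul(432, -11646) = -5031072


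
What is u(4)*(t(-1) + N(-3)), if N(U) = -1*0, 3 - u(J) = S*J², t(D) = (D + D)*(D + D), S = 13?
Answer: -820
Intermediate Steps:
t(D) = 4*D² (t(D) = (2*D)*(2*D) = 4*D²)
u(J) = 3 - 13*J²
N(U) = 0
u(4)*(t(-1) + N(-3)) = (3 - 13*4²)*(4*(-1)² + 0) = (3 - 13*16)*(4*1 + 0) = (3 - 208)*(4 + 0) = -205*4 = -820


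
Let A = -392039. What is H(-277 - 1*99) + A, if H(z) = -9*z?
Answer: -388655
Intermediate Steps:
H(-277 - 1*99) + A = -9*(-277 - 1*99) - 392039 = -9*(-277 - 99) - 392039 = -9*(-376) - 392039 = 3384 - 392039 = -388655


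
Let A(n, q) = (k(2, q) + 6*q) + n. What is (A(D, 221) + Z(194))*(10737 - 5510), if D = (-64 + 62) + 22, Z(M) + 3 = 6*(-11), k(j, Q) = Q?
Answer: 7830046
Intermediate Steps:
Z(M) = -69 (Z(M) = -3 + 6*(-11) = -3 - 66 = -69)
D = 20 (D = -2 + 22 = 20)
A(n, q) = n + 7*q (A(n, q) = (q + 6*q) + n = 7*q + n = n + 7*q)
(A(D, 221) + Z(194))*(10737 - 5510) = ((20 + 7*221) - 69)*(10737 - 5510) = ((20 + 1547) - 69)*5227 = (1567 - 69)*5227 = 1498*5227 = 7830046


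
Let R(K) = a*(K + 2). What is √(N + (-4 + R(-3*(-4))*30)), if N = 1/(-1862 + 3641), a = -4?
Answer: I*√5329590465/1779 ≈ 41.037*I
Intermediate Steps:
R(K) = -8 - 4*K (R(K) = -4*(K + 2) = -4*(2 + K) = -8 - 4*K)
N = 1/1779 ≈ 0.00056211
√(N + (-4 + R(-3*(-4))*30)) = √(1/1779 + (-4 + (-8 - (-12)*(-4))*30)) = √(1/1779 + (-4 + (-8 - 4*12)*30)) = √(1/1779 + (-4 + (-8 - 48)*30)) = √(1/1779 + (-4 - 56*30)) = √(1/1779 + (-4 - 1680)) = √(1/1779 - 1684) = √(-2995835/1779) = I*√5329590465/1779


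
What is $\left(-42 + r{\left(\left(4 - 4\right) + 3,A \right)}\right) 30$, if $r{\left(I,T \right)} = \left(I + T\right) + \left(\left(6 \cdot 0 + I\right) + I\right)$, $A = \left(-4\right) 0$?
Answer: $-990$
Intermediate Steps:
$A = 0$
$r{\left(I,T \right)} = T + 3 I$ ($r{\left(I,T \right)} = \left(I + T\right) + \left(\left(0 + I\right) + I\right) = \left(I + T\right) + \left(I + I\right) = \left(I + T\right) + 2 I = T + 3 I$)
$\left(-42 + r{\left(\left(4 - 4\right) + 3,A \right)}\right) 30 = \left(-42 + \left(0 + 3 \left(\left(4 - 4\right) + 3\right)\right)\right) 30 = \left(-42 + \left(0 + 3 \left(0 + 3\right)\right)\right) 30 = \left(-42 + \left(0 + 3 \cdot 3\right)\right) 30 = \left(-42 + \left(0 + 9\right)\right) 30 = \left(-42 + 9\right) 30 = \left(-33\right) 30 = -990$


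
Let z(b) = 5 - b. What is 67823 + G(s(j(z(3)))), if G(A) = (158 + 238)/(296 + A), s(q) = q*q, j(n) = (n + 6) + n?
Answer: 67824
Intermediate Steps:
j(n) = 6 + 2*n (j(n) = (6 + n) + n = 6 + 2*n)
s(q) = q**2
G(A) = 396/(296 + A)
67823 + G(s(j(z(3)))) = 67823 + 396/(296 + (6 + 2*(5 - 1*3))**2) = 67823 + 396/(296 + (6 + 2*(5 - 3))**2) = 67823 + 396/(296 + (6 + 2*2)**2) = 67823 + 396/(296 + (6 + 4)**2) = 67823 + 396/(296 + 10**2) = 67823 + 396/(296 + 100) = 67823 + 396/396 = 67823 + 396*(1/396) = 67823 + 1 = 67824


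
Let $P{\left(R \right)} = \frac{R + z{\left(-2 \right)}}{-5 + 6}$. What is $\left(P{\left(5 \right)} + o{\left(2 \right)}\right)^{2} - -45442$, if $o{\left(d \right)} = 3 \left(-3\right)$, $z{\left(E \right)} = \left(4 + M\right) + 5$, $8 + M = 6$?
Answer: $45451$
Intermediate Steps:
$M = -2$ ($M = -8 + 6 = -2$)
$z{\left(E \right)} = 7$ ($z{\left(E \right)} = \left(4 - 2\right) + 5 = 2 + 5 = 7$)
$o{\left(d \right)} = -9$
$P{\left(R \right)} = 7 + R$ ($P{\left(R \right)} = \frac{R + 7}{-5 + 6} = \frac{7 + R}{1} = \left(7 + R\right) 1 = 7 + R$)
$\left(P{\left(5 \right)} + o{\left(2 \right)}\right)^{2} - -45442 = \left(\left(7 + 5\right) - 9\right)^{2} - -45442 = \left(12 - 9\right)^{2} + 45442 = 3^{2} + 45442 = 9 + 45442 = 45451$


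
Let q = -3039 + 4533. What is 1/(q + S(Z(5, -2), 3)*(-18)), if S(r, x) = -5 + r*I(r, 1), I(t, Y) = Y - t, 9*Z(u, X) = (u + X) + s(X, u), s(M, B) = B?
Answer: 9/14240 ≈ 0.00063202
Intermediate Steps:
Z(u, X) = X/9 + 2*u/9 (Z(u, X) = ((u + X) + u)/9 = ((X + u) + u)/9 = (X + 2*u)/9 = X/9 + 2*u/9)
S(r, x) = -5 + r*(1 - r)
q = 1494
1/(q + S(Z(5, -2), 3)*(-18)) = 1/(1494 + (-5 + ((1/9)*(-2) + (2/9)*5) - ((1/9)*(-2) + (2/9)*5)**2)*(-18)) = 1/(1494 + (-5 + (-2/9 + 10/9) - (-2/9 + 10/9)**2)*(-18)) = 1/(1494 + (-5 + 8/9 - (8/9)**2)*(-18)) = 1/(1494 + (-5 + 8/9 - 1*64/81)*(-18)) = 1/(1494 + (-5 + 8/9 - 64/81)*(-18)) = 1/(1494 - 397/81*(-18)) = 1/(1494 + 794/9) = 1/(14240/9) = 9/14240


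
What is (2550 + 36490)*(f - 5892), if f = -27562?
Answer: -1306044160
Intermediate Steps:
(2550 + 36490)*(f - 5892) = (2550 + 36490)*(-27562 - 5892) = 39040*(-33454) = -1306044160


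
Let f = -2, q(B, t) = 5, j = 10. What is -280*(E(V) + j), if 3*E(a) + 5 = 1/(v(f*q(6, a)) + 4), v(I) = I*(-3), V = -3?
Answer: -119140/51 ≈ -2336.1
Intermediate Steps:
v(I) = -3*I
E(a) = -169/102 (E(a) = -5/3 + 1/(3*(-(-6)*5 + 4)) = -5/3 + 1/(3*(-3*(-10) + 4)) = -5/3 + 1/(3*(30 + 4)) = -5/3 + (⅓)/34 = -5/3 + (⅓)*(1/34) = -5/3 + 1/102 = -169/102)
-280*(E(V) + j) = -280*(-169/102 + 10) = -280*851/102 = -119140/51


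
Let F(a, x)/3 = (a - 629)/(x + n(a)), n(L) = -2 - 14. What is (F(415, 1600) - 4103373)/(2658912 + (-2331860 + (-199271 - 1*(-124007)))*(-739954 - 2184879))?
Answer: -1083290579/1858675729469856 ≈ -5.8283e-7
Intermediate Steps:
n(L) = -16
F(a, x) = 3*(-629 + a)/(-16 + x) (F(a, x) = 3*((a - 629)/(x - 16)) = 3*((-629 + a)/(-16 + x)) = 3*(-629 + a)/(-16 + x))
(F(415, 1600) - 4103373)/(2658912 + (-2331860 + (-199271 - 1*(-124007)))*(-739954 - 2184879)) = (3*(-629 + 415)/(-16 + 1600) - 4103373)/(2658912 + (-2331860 + (-199271 - 1*(-124007)))*(-739954 - 2184879)) = (3*(-214)/1584 - 4103373)/(2658912 + (-2331860 + (-199271 + 124007))*(-2924833)) = (3*(1/1584)*(-214) - 4103373)/(2658912 + (-2331860 - 75264)*(-2924833)) = (-107/264 - 4103373)/(2658912 - 2407124*(-2924833)) = -1083290579/(264*(2658912 + 7040435710292)) = -1083290579/264/7040438369204 = -1083290579/264*1/7040438369204 = -1083290579/1858675729469856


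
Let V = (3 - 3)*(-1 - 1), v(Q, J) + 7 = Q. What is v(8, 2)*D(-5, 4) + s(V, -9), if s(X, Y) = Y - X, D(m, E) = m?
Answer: -14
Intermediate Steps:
v(Q, J) = -7 + Q
V = 0 (V = 0*(-2) = 0)
v(8, 2)*D(-5, 4) + s(V, -9) = (-7 + 8)*(-5) + (-9 - 1*0) = 1*(-5) + (-9 + 0) = -5 - 9 = -14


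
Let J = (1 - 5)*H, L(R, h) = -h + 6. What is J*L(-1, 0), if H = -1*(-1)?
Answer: -24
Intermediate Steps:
L(R, h) = 6 - h
H = 1
J = -4 (J = (1 - 5)*1 = -4*1 = -4)
J*L(-1, 0) = -4*(6 - 1*0) = -4*(6 + 0) = -4*6 = -24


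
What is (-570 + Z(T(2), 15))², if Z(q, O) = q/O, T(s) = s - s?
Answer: 324900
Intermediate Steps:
T(s) = 0
(-570 + Z(T(2), 15))² = (-570 + 0/15)² = (-570 + 0*(1/15))² = (-570 + 0)² = (-570)² = 324900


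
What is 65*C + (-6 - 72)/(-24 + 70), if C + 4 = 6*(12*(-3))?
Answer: -328939/23 ≈ -14302.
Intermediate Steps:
C = -220 (C = -4 + 6*(12*(-3)) = -4 + 6*(-36) = -4 - 216 = -220)
65*C + (-6 - 72)/(-24 + 70) = 65*(-220) + (-6 - 72)/(-24 + 70) = -14300 - 78/46 = -14300 - 78*1/46 = -14300 - 39/23 = -328939/23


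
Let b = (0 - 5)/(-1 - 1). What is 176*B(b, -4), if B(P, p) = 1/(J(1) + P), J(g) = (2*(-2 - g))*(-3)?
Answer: 352/41 ≈ 8.5854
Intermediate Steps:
b = 5/2 (b = -5/(-2) = -5*(-½) = 5/2 ≈ 2.5000)
J(g) = 12 + 6*g (J(g) = (-4 - 2*g)*(-3) = 12 + 6*g)
B(P, p) = 1/(18 + P) (B(P, p) = 1/((12 + 6*1) + P) = 1/((12 + 6) + P) = 1/(18 + P))
176*B(b, -4) = 176/(18 + 5/2) = 176/(41/2) = 176*(2/41) = 352/41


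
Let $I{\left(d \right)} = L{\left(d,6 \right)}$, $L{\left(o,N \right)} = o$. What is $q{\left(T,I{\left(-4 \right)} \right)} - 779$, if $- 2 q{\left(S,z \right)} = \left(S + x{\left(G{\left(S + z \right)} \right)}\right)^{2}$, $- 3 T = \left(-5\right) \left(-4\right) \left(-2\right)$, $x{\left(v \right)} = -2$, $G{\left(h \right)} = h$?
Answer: $- \frac{7589}{9} \approx -843.22$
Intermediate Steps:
$I{\left(d \right)} = d$
$T = \frac{40}{3}$ ($T = - \frac{\left(-5\right) \left(-4\right) \left(-2\right)}{3} = - \frac{20 \left(-2\right)}{3} = \left(- \frac{1}{3}\right) \left(-40\right) = \frac{40}{3} \approx 13.333$)
$q{\left(S,z \right)} = - \frac{\left(-2 + S\right)^{2}}{2}$ ($q{\left(S,z \right)} = - \frac{\left(S - 2\right)^{2}}{2} = - \frac{\left(-2 + S\right)^{2}}{2}$)
$q{\left(T,I{\left(-4 \right)} \right)} - 779 = - \frac{\left(-2 + \frac{40}{3}\right)^{2}}{2} - 779 = - \frac{\left(\frac{34}{3}\right)^{2}}{2} - 779 = \left(- \frac{1}{2}\right) \frac{1156}{9} - 779 = - \frac{578}{9} - 779 = - \frac{7589}{9}$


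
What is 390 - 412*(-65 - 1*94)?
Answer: 65898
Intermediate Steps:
390 - 412*(-65 - 1*94) = 390 - 412*(-65 - 94) = 390 - 412*(-159) = 390 + 65508 = 65898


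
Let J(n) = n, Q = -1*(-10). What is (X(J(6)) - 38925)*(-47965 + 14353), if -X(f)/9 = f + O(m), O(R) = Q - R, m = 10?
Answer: 1310162148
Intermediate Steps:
Q = 10
O(R) = 10 - R
X(f) = -9*f (X(f) = -9*(f + (10 - 1*10)) = -9*(f + (10 - 10)) = -9*(f + 0) = -9*f)
(X(J(6)) - 38925)*(-47965 + 14353) = (-9*6 - 38925)*(-47965 + 14353) = (-54 - 38925)*(-33612) = -38979*(-33612) = 1310162148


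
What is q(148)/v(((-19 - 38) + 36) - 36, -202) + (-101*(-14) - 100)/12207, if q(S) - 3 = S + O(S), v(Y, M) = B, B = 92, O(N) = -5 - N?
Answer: 16079/187174 ≈ 0.085904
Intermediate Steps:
v(Y, M) = 92
q(S) = -2 (q(S) = 3 + (S + (-5 - S)) = 3 - 5 = -2)
q(148)/v(((-19 - 38) + 36) - 36, -202) + (-101*(-14) - 100)/12207 = -2/92 + (-101*(-14) - 100)/12207 = -2*1/92 + (1414 - 100)*(1/12207) = -1/46 + 1314*(1/12207) = -1/46 + 438/4069 = 16079/187174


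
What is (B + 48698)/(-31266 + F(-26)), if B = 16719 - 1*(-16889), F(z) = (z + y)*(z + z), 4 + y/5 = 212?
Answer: -41153/41997 ≈ -0.97990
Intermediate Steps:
y = 1040 (y = -20 + 5*212 = -20 + 1060 = 1040)
F(z) = 2*z*(1040 + z) (F(z) = (z + 1040)*(z + z) = (1040 + z)*(2*z) = 2*z*(1040 + z))
B = 33608 (B = 16719 + 16889 = 33608)
(B + 48698)/(-31266 + F(-26)) = (33608 + 48698)/(-31266 + 2*(-26)*(1040 - 26)) = 82306/(-31266 + 2*(-26)*1014) = 82306/(-31266 - 52728) = 82306/(-83994) = 82306*(-1/83994) = -41153/41997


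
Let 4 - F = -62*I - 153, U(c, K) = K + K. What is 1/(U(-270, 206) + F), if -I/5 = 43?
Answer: -1/12761 ≈ -7.8364e-5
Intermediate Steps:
I = -215 (I = -5*43 = -215)
U(c, K) = 2*K
F = -13173 (F = 4 - (-62*(-215) - 153) = 4 - (13330 - 153) = 4 - 1*13177 = 4 - 13177 = -13173)
1/(U(-270, 206) + F) = 1/(2*206 - 13173) = 1/(412 - 13173) = 1/(-12761) = -1/12761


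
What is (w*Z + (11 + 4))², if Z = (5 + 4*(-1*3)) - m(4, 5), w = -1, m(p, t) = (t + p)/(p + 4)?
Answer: 34225/64 ≈ 534.77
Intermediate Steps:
m(p, t) = (p + t)/(4 + p)
Z = -65/8 (Z = (5 + 4*(-1*3)) - (4 + 5)/(4 + 4) = (5 + 4*(-3)) - 9/8 = (5 - 12) - 9/8 = -7 - 1*9/8 = -7 - 9/8 = -65/8 ≈ -8.1250)
(w*Z + (11 + 4))² = (-1*(-65/8) + (11 + 4))² = (65/8 + 15)² = (185/8)² = 34225/64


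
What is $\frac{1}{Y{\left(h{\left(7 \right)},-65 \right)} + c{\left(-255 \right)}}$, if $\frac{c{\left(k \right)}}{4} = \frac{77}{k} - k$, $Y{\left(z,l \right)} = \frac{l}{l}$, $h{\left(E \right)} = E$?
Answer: $\frac{255}{260047} \approx 0.00098059$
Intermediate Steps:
$Y{\left(z,l \right)} = 1$
$c{\left(k \right)} = - 4 k + \frac{308}{k}$ ($c{\left(k \right)} = 4 \left(\frac{77}{k} - k\right) = 4 \left(- k + \frac{77}{k}\right) = - 4 k + \frac{308}{k}$)
$\frac{1}{Y{\left(h{\left(7 \right)},-65 \right)} + c{\left(-255 \right)}} = \frac{1}{1 + \left(\left(-4\right) \left(-255\right) + \frac{308}{-255}\right)} = \frac{1}{1 + \left(1020 + 308 \left(- \frac{1}{255}\right)\right)} = \frac{1}{1 + \left(1020 - \frac{308}{255}\right)} = \frac{1}{1 + \frac{259792}{255}} = \frac{1}{\frac{260047}{255}} = \frac{255}{260047}$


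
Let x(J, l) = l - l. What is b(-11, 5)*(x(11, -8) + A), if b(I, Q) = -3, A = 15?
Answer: -45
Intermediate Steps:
x(J, l) = 0
b(-11, 5)*(x(11, -8) + A) = -3*(0 + 15) = -3*15 = -45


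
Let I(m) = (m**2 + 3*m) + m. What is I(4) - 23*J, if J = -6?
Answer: 170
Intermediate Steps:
I(m) = m**2 + 4*m
I(4) - 23*J = 4*(4 + 4) - 23*(-6) = 4*8 + 138 = 32 + 138 = 170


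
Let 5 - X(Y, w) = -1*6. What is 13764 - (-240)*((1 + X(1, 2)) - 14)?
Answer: 13284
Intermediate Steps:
X(Y, w) = 11 (X(Y, w) = 5 - (-1)*6 = 5 - 1*(-6) = 5 + 6 = 11)
13764 - (-240)*((1 + X(1, 2)) - 14) = 13764 - (-240)*((1 + 11) - 14) = 13764 - (-240)*(12 - 14) = 13764 - (-240)*(-2) = 13764 - 1*480 = 13764 - 480 = 13284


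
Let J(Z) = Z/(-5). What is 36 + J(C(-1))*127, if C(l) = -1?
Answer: 307/5 ≈ 61.400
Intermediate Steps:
J(Z) = -Z/5 (J(Z) = Z*(-⅕) = -Z/5)
36 + J(C(-1))*127 = 36 - ⅕*(-1)*127 = 36 + (⅕)*127 = 36 + 127/5 = 307/5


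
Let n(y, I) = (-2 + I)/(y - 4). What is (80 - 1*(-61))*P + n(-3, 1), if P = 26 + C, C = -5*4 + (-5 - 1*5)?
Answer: -3947/7 ≈ -563.86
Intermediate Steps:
C = -30 (C = -20 + (-5 - 5) = -20 - 10 = -30)
n(y, I) = (-2 + I)/(-4 + y)
P = -4 (P = 26 - 30 = -4)
(80 - 1*(-61))*P + n(-3, 1) = (80 - 1*(-61))*(-4) + (-2 + 1)/(-4 - 3) = (80 + 61)*(-4) - 1/(-7) = 141*(-4) - ⅐*(-1) = -564 + ⅐ = -3947/7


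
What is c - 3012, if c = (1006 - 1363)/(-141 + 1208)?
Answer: -3214161/1067 ≈ -3012.3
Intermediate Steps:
c = -357/1067 ≈ -0.33458
c - 3012 = -357/1067 - 3012 = -3214161/1067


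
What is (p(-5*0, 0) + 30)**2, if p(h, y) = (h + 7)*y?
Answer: 900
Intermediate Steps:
p(h, y) = y*(7 + h) (p(h, y) = (7 + h)*y = y*(7 + h))
(p(-5*0, 0) + 30)**2 = (0*(7 - 5*0) + 30)**2 = (0*(7 + 0) + 30)**2 = (0*7 + 30)**2 = (0 + 30)**2 = 30**2 = 900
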